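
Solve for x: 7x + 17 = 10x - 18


Starting with: 7x + 17 = 10x - 18
Move all x terms to left: (7 - 10)x = -18 - 17
Simplify: -3x = -35
Divide both sides by -3: x = 35/3

x = 35/3


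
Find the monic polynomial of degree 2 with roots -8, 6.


A monic polynomial with roots -8, 6 is:
p(x) = (x + 8)(x - 6)
After multiplying by (x + 8): x + 8
After multiplying by (x - 6): x^2 + 2x - 48

x^2 + 2x - 48


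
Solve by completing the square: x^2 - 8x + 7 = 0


Start: x^2 - 8x + 7 = 0
Move constant: x^2 - 8x = -7
Half of -8 is -4, squared is 16
Add 16 to both sides: x^2 - 8x + 16 = 9
(x - 4)^2 = 9
x - 4 = ±3
x = 4 + 3 = 7 or x = 4 - 3 = 1

x = 1, x = 7


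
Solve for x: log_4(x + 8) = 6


Convert to exponential form: x + 8 = 4^6 = 4096
x = 4096 - 8 = 4088
Check: log_4(4088 + 8) = log_4(4096) = log_4(4096) = 6 ✓

x = 4088


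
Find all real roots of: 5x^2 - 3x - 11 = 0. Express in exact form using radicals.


Using the quadratic formula: x = (-b ± sqrt(b^2 - 4ac)) / (2a)
Here a = 5, b = -3, c = -11
Discriminant = b^2 - 4ac = (-3)^2 - 4(5)(-11) = 9 + 220 = 229
Since discriminant = 229 > 0, there are two real roots.
x = (3 ± sqrt(229)) / 10
Numerically: x ≈ 1.8133 or x ≈ -1.2133

x = (3 + sqrt(229)) / 10 or x = (3 - sqrt(229)) / 10


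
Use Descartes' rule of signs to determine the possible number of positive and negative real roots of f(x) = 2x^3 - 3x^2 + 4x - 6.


Descartes' rule of signs:

For positive roots, count sign changes in f(x) = 2x^3 - 3x^2 + 4x - 6:
Signs of coefficients: +, -, +, -
Number of sign changes: 3
Possible positive real roots: 3, 1

For negative roots, examine f(-x) = -2x^3 - 3x^2 - 4x - 6:
Signs of coefficients: -, -, -, -
Number of sign changes: 0
Possible negative real roots: 0

Positive roots: 3 or 1; Negative roots: 0


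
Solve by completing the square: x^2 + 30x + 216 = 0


Start: x^2 + 30x + 216 = 0
Move constant: x^2 + 30x = -216
Half of 30 is 15, squared is 225
Add 225 to both sides: x^2 + 30x + 225 = 9
(x + 15)^2 = 9
x + 15 = ±3
x = -15 + 3 = -12 or x = -15 - 3 = -18

x = -18, x = -12


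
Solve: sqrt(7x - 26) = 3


Square both sides: 7x - 26 = 3^2 = 9
7x = 9 + 26 = 35
x = 5
Check: sqrt(7*5 - 26) = sqrt(9) = 3 ✓

x = 5


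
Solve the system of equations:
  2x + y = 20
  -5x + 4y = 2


Using Cramer's rule:
Determinant D = (2)(4) - (-5)(1) = 8 + 5 = 13
Dx = (20)(4) - (2)(1) = 80 - 2 = 78
Dy = (2)(2) - (-5)(20) = 4 + 100 = 104
x = Dx/D = 78/13 = 6
y = Dy/D = 104/13 = 8

x = 6, y = 8


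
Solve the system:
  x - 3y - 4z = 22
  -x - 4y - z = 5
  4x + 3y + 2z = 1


Using Cramer's rule. Expand each determinant along the first row.
D  = 1*[(-4)*2 - (-1)*3] - (-3)*[(-1)*2 - (-1)*4] + (-4)*[(-1)*3 - (-4)*4]
  = 1*(-5) - (-3)*(2) + (-4)*(13) = -51
Dx = 22*[(-4)*2 - (-1)*3] - (-3)*[5*2 - (-1)*1] + (-4)*[5*3 - (-4)*1]
  = 22*(-5) - (-3)*(11) + (-4)*(19) = -153
Dy = 1*[5*2 - (-1)*1] - 22*[(-1)*2 - (-1)*4] + (-4)*[(-1)*1 - 5*4]
  = 1*(11) - 22*(2) + (-4)*(-21) = 51
Dz = 1*[(-4)*1 - 5*3] - (-3)*[(-1)*1 - 5*4] + 22*[(-1)*3 - (-4)*4]
  = 1*(-19) - (-3)*(-21) + 22*(13) = 204
x = Dx/D = -153/-51 = 3, y = Dy/D = 51/-51 = -1, z = Dz/D = 204/-51 = -4
Check eq1: (1)(3) + (-3)(-1) + (-4)(-4) = 22 = 22 ✓
Check eq2: (-1)(3) + (-4)(-1) + (-1)(-4) = 5 = 5 ✓
Check eq3: (4)(3) + (3)(-1) + (2)(-4) = 1 = 1 ✓

x = 3, y = -1, z = -4


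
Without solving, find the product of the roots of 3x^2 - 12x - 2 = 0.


By Vieta's formulas for ax^2 + bx + c = 0:
  Sum of roots = -b/a
  Product of roots = c/a

Here a = 3, b = -12, c = -2
Sum = -(-12)/3 = 4
Product = -2/3 = -2/3

Product = -2/3


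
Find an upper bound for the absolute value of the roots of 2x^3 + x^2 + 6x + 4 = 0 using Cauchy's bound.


Cauchy's bound: all roots r satisfy |r| <= 1 + max(|a_i/a_n|) for i = 0,...,n-1
where a_n is the leading coefficient.

Coefficients: [2, 1, 6, 4]
Leading coefficient a_n = 2
Ratios |a_i/a_n|: 1/2, 3, 2
Maximum ratio: 3
Cauchy's bound: |r| <= 1 + 3 = 4

Upper bound = 4


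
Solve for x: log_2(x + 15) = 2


Convert to exponential form: x + 15 = 2^2 = 4
x = 4 - 15 = -11
Check: log_2(-11 + 15) = log_2(4) = log_2(4) = 2 ✓

x = -11


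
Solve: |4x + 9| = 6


An absolute value equation |expr| = 6 gives two cases:
Case 1: 4x + 9 = 6
  4x = -3, so x = -3/4
Case 2: 4x + 9 = -6
  4x = -15, so x = -15/4

x = -15/4, x = -3/4


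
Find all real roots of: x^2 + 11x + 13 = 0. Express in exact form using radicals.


Using the quadratic formula: x = (-b ± sqrt(b^2 - 4ac)) / (2a)
Here a = 1, b = 11, c = 13
Discriminant = b^2 - 4ac = 11^2 - 4(1)(13) = 121 - 52 = 69
Since discriminant = 69 > 0, there are two real roots.
x = (-11 ± sqrt(69)) / 2
Numerically: x ≈ -1.3467 or x ≈ -9.6533

x = (-11 + sqrt(69)) / 2 or x = (-11 - sqrt(69)) / 2


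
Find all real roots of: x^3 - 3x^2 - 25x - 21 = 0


Let p(x) = x^3 - 3x^2 - 25x - 21. By the rational root theorem (leading coefficient 1), any rational root is an integer divisor of 21: try ±1, ±2, ... in turn.
Test x = 1: value = -48 ≠ 0.
Test x = -1: value = 0 ✓, so (x + 1) is a factor.
Synthetic division by (x + 1): bring down 1; 1(-1) - 3 = -4; (-4)(-1) - 25 = -21; (-21)(-1) - 21 = 0 → quotient x^2 - 4x - 21, remainder 0.
Solve the quadratic x^2 - 4x - 21 = 0: discriminant = (-4)^2 - 4(1)(-21) = 16 + 84 = 100.
sqrt(100) = 10, so x = (4 ± 10)/2: x = 7 or x = -3.

x = -3, x = -1, x = 7


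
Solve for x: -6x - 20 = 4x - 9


Starting with: -6x - 20 = 4x - 9
Move all x terms to left: (-6 - 4)x = -9 + 20
Simplify: -10x = 11
Divide both sides by -10: x = -11/10

x = -11/10


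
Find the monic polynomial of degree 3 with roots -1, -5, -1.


A monic polynomial with roots -1, -5, -1 is:
p(x) = (x + 1)(x + 5)(x + 1)
After multiplying by (x + 1): x + 1
After multiplying by (x + 5): x^2 + 6x + 5
After multiplying by (x + 1): x^3 + 7x^2 + 11x + 5

x^3 + 7x^2 + 11x + 5


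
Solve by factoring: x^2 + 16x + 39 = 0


We need two numbers that multiply to 39 and add to 16.
Those numbers are 13 and 3 (since 13 * 3 = 39 and 13 + 3 = 16).
So x^2 + 16x + 39 = (x + 13)(x + 3) = 0
Setting each factor to zero: x = -13 or x = -3

x = -13, x = -3


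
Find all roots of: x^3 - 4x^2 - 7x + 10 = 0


Let p(x) = x^3 - 4x^2 - 7x + 10. By the rational root theorem (leading coefficient 1), any rational root is an integer divisor of 10: try ±1, ±2, ... in turn.
Test x = 1: value = 0 ✓, so (x - 1) is a factor.
Synthetic division by (x - 1): bring down 1; 1(1) - 4 = -3; (-3)(1) - 7 = -10; (-10)(1) + 10 = 0 → quotient x^2 - 3x - 10, remainder 0.
Solve the quadratic x^2 - 3x - 10 = 0: discriminant = (-3)^2 - 4(1)(-10) = 9 + 40 = 49.
sqrt(49) = 7, so x = (3 ± 7)/2: x = 5 or x = -2.
Collecting all roots found:

x = -2, x = 1, x = 5


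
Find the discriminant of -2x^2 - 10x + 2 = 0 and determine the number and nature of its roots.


For ax^2 + bx + c = 0, discriminant D = b^2 - 4ac
Here a = -2, b = -10, c = 2
D = (-10)^2 - 4(-2)(2) = 100 + 16 = 116

D = 116 > 0 but not a perfect square
The equation has 2 distinct real irrational roots.

Discriminant = 116, 2 distinct real irrational roots


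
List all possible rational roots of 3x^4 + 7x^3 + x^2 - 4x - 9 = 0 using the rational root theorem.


Rational root theorem: possible roots are ±p/q where:
  p divides the constant term (-9): p ∈ {1, 3, 9}
  q divides the leading coefficient (3): q ∈ {1, 3}

All possible rational roots: -9, -3, -1, -1/3, 1/3, 1, 3, 9

-9, -3, -1, -1/3, 1/3, 1, 3, 9


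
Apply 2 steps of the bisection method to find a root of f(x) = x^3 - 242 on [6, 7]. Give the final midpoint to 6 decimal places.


f(x) = x^3 - 242
f(6) = -26 < 0
f(7) = 101 > 0

Step 1: midpoint = (6.000000 + 7.000000)/2 = 6.500000
  f(6.500000) = 32.625000
  f(mid) > 0, so root is in [6.000000, 6.500000]

Step 2: midpoint = (6.000000 + 6.500000)/2 = 6.250000
  f(6.250000) = 2.140625
  f(mid) > 0, so root is in [6.000000, 6.250000]

midpoint = 6.250000


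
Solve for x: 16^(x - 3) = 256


Express both sides with the same base.
256 = 16^2
Since the bases match, equate exponents: x - 3 = 2
So x = 2 - (-3) = 5

x = 5


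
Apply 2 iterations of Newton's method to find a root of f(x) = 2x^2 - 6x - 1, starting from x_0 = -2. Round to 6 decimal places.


Newton's method: x_(n+1) = x_n - f(x_n)/f'(x_n)
f(x) = 2x^2 - 6x - 1
f'(x) = 4x - 6

Iteration 1:
  f(-2.000000) = 19.000000
  f'(-2.000000) = -14.000000
  x_1 = -2.000000 - (19.000000)/(-14.000000) = -0.642857

Iteration 2:
  f(-0.642857) = 3.683673
  f'(-0.642857) = -8.571429
  x_2 = -0.642857 - (3.683673)/(-8.571429) = -0.213095

x_2 = -0.213095


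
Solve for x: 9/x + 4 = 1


Subtract 4 from both sides: 9/x = -3
Multiply both sides by x: 9 = -3 * x
Divide by -3: x = -3

x = -3


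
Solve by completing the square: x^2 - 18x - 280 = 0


Start: x^2 - 18x - 280 = 0
Move constant: x^2 - 18x = 280
Half of -18 is -9, squared is 81
Add 81 to both sides: x^2 - 18x + 81 = 361
(x - 9)^2 = 361
x - 9 = ±19
x = 9 + 19 = 28 or x = 9 - 19 = -10

x = -10, x = 28


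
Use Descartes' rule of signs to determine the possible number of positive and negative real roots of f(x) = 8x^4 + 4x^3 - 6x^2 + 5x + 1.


Descartes' rule of signs:

For positive roots, count sign changes in f(x) = 8x^4 + 4x^3 - 6x^2 + 5x + 1:
Signs of coefficients: +, +, -, +, +
Number of sign changes: 2
Possible positive real roots: 2, 0

For negative roots, examine f(-x) = 8x^4 - 4x^3 - 6x^2 - 5x + 1:
Signs of coefficients: +, -, -, -, +
Number of sign changes: 2
Possible negative real roots: 2, 0

Positive roots: 2 or 0; Negative roots: 2 or 0


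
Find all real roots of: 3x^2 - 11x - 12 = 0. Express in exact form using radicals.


Using the quadratic formula: x = (-b ± sqrt(b^2 - 4ac)) / (2a)
Here a = 3, b = -11, c = -12
Discriminant = b^2 - 4ac = (-11)^2 - 4(3)(-12) = 121 + 144 = 265
Since discriminant = 265 > 0, there are two real roots.
x = (11 ± sqrt(265)) / 6
Numerically: x ≈ 4.5465 or x ≈ -0.8798

x = (11 + sqrt(265)) / 6 or x = (11 - sqrt(265)) / 6


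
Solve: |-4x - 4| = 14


An absolute value equation |expr| = 14 gives two cases:
Case 1: -4x - 4 = 14
  -4x = 18, so x = -9/2
Case 2: -4x - 4 = -14
  -4x = -10, so x = 5/2

x = -9/2, x = 5/2


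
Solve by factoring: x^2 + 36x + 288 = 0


We need two numbers that multiply to 288 and add to 36.
Those numbers are 12 and 24 (since 12 * 24 = 288 and 12 + 24 = 36).
So x^2 + 36x + 288 = (x + 12)(x + 24) = 0
Setting each factor to zero: x = -12 or x = -24

x = -24, x = -12


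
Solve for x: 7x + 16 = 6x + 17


Starting with: 7x + 16 = 6x + 17
Move all x terms to left: (7 - 6)x = 17 - 16
Simplify: x = 1
Divide both sides by 1: x = 1

x = 1


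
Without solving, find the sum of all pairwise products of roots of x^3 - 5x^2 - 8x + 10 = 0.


By Vieta's formulas for x^3 + bx^2 + cx + d = 0:
  r1 + r2 + r3 = -b/a = 5
  r1*r2 + r1*r3 + r2*r3 = c/a = -8
  r1*r2*r3 = -d/a = -10


Sum of pairwise products = -8


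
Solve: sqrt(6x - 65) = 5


Square both sides: 6x - 65 = 5^2 = 25
6x = 25 + 65 = 90
x = 15
Check: sqrt(6*15 - 65) = sqrt(25) = 5 ✓

x = 15


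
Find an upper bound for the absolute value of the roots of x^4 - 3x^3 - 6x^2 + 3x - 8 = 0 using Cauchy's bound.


Cauchy's bound: all roots r satisfy |r| <= 1 + max(|a_i/a_n|) for i = 0,...,n-1
where a_n is the leading coefficient.

Coefficients: [1, -3, -6, 3, -8]
Leading coefficient a_n = 1
Ratios |a_i/a_n|: 3, 6, 3, 8
Maximum ratio: 8
Cauchy's bound: |r| <= 1 + 8 = 9

Upper bound = 9


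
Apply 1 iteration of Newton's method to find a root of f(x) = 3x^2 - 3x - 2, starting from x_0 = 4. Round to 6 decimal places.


Newton's method: x_(n+1) = x_n - f(x_n)/f'(x_n)
f(x) = 3x^2 - 3x - 2
f'(x) = 6x - 3

Iteration 1:
  f(4.000000) = 34.000000
  f'(4.000000) = 21.000000
  x_1 = 4.000000 - (34.000000)/(21.000000) = 2.380952

x_1 = 2.380952


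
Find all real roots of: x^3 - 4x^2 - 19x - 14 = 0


Let p(x) = x^3 - 4x^2 - 19x - 14. By the rational root theorem (leading coefficient 1), any rational root is an integer divisor of 14: try ±1, ±2, ... in turn.
Test x = 1: value = -36 ≠ 0.
Test x = -1: value = 0 ✓, so (x + 1) is a factor.
Synthetic division by (x + 1): bring down 1; 1(-1) - 4 = -5; (-5)(-1) - 19 = -14; (-14)(-1) - 14 = 0 → quotient x^2 - 5x - 14, remainder 0.
Solve the quadratic x^2 - 5x - 14 = 0: discriminant = (-5)^2 - 4(1)(-14) = 25 + 56 = 81.
sqrt(81) = 9, so x = (5 ± 9)/2: x = 7 or x = -2.

x = -2, x = -1, x = 7


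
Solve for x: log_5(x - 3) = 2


Convert to exponential form: x - 3 = 5^2 = 25
x = 25 + 3 = 28
Check: log_5(28 - 3) = log_5(25) = log_5(25) = 2 ✓

x = 28


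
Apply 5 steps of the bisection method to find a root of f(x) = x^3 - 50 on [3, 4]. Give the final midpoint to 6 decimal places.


f(x) = x^3 - 50
f(3) = -23 < 0
f(4) = 14 > 0

Step 1: midpoint = (3.000000 + 4.000000)/2 = 3.500000
  f(3.500000) = -7.125000
  f(mid) < 0, so root is in [3.500000, 4.000000]

Step 2: midpoint = (3.500000 + 4.000000)/2 = 3.750000
  f(3.750000) = 2.734375
  f(mid) > 0, so root is in [3.500000, 3.750000]

Step 3: midpoint = (3.500000 + 3.750000)/2 = 3.625000
  f(3.625000) = -2.365234
  f(mid) < 0, so root is in [3.625000, 3.750000]

Step 4: midpoint = (3.625000 + 3.750000)/2 = 3.687500
  f(3.687500) = 0.141357
  f(mid) > 0, so root is in [3.625000, 3.687500]

Step 5: midpoint = (3.625000 + 3.687500)/2 = 3.656250
  f(3.656250) = -1.122650
  f(mid) < 0, so root is in [3.656250, 3.687500]

midpoint = 3.656250


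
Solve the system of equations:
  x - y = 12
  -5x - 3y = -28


Using Cramer's rule:
Determinant D = (1)(-3) - (-5)(-1) = -3 - 5 = -8
Dx = (12)(-3) - (-28)(-1) = -36 - 28 = -64
Dy = (1)(-28) - (-5)(12) = -28 + 60 = 32
x = Dx/D = -64/-8 = 8
y = Dy/D = 32/-8 = -4

x = 8, y = -4


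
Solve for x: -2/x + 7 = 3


Subtract 7 from both sides: -2/x = -4
Multiply both sides by x: -2 = -4 * x
Divide by -4: x = 1/2

x = 1/2


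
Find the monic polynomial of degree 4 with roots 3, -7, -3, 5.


A monic polynomial with roots 3, -7, -3, 5 is:
p(x) = (x - 3)(x + 7)(x + 3)(x - 5)
After multiplying by (x - 3): x - 3
After multiplying by (x + 7): x^2 + 4x - 21
After multiplying by (x + 3): x^3 + 7x^2 - 9x - 63
After multiplying by (x - 5): x^4 + 2x^3 - 44x^2 - 18x + 315

x^4 + 2x^3 - 44x^2 - 18x + 315


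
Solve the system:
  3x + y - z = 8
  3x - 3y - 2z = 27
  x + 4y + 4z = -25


Using Cramer's rule. Expand each determinant along the first row.
D  = 3*[(-3)*4 - (-2)*4] - 1*[3*4 - (-2)*1] + (-1)*[3*4 - (-3)*1]
  = 3*(-4) - 1*(14) + (-1)*(15) = -41
Dx = 8*[(-3)*4 - (-2)*4] - 1*[27*4 - (-2)*(-25)] + (-1)*[27*4 - (-3)*(-25)]
  = 8*(-4) - 1*(58) + (-1)*(33) = -123
Dy = 3*[27*4 - (-2)*(-25)] - 8*[3*4 - (-2)*1] + (-1)*[3*(-25) - 27*1]
  = 3*(58) - 8*(14) + (-1)*(-102) = 164
Dz = 3*[(-3)*(-25) - 27*4] - 1*[3*(-25) - 27*1] + 8*[3*4 - (-3)*1]
  = 3*(-33) - 1*(-102) + 8*(15) = 123
x = Dx/D = -123/-41 = 3, y = Dy/D = 164/-41 = -4, z = Dz/D = 123/-41 = -3
Check eq1: (3)(3) + (1)(-4) + (-1)(-3) = 8 = 8 ✓
Check eq2: (3)(3) + (-3)(-4) + (-2)(-3) = 27 = 27 ✓
Check eq3: (1)(3) + (4)(-4) + (4)(-3) = -25 = -25 ✓

x = 3, y = -4, z = -3


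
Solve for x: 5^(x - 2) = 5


Express both sides with the same base.
5 = 5^1
Since the bases match, equate exponents: x - 2 = 1
So x = 1 - (-2) = 3

x = 3


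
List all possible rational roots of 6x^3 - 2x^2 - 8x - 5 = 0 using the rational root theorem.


Rational root theorem: possible roots are ±p/q where:
  p divides the constant term (-5): p ∈ {1, 5}
  q divides the leading coefficient (6): q ∈ {1, 2, 3, 6}

All possible rational roots: -5, -5/2, -5/3, -1, -5/6, -1/2, -1/3, -1/6, 1/6, 1/3, 1/2, 5/6, 1, 5/3, 5/2, 5

-5, -5/2, -5/3, -1, -5/6, -1/2, -1/3, -1/6, 1/6, 1/3, 1/2, 5/6, 1, 5/3, 5/2, 5


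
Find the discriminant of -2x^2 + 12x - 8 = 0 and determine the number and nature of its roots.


For ax^2 + bx + c = 0, discriminant D = b^2 - 4ac
Here a = -2, b = 12, c = -8
D = (12)^2 - 4(-2)(-8) = 144 - 64 = 80

D = 80 > 0 but not a perfect square
The equation has 2 distinct real irrational roots.

Discriminant = 80, 2 distinct real irrational roots


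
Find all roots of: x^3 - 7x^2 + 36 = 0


Let p(x) = x^3 - 7x^2 + 36. By the rational root theorem (leading coefficient 1), any rational root is an integer divisor of 36: try ±1, ±2, ... in turn.
Test x = 1: value = 30 ≠ 0.
Test x = -1: value = 28 ≠ 0.
Test x = 2: value = 16 ≠ 0.
Test x = -2: value = 0 ✓, so (x + 2) is a factor.
Synthetic division by (x + 2): bring down 1; 1(-2) - 7 = -9; (-9)(-2) + 0 = 18; 18(-2) + 36 = 0 → quotient x^2 - 9x + 18, remainder 0.
Solve the quadratic x^2 - 9x + 18 = 0: discriminant = (-9)^2 - 4(1)(18) = 81 - 72 = 9.
sqrt(9) = 3, so x = (9 ± 3)/2: x = 6 or x = 3.
Collecting all roots found:

x = -2, x = 3, x = 6


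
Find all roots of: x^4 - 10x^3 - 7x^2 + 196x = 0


The constant term is 0, so x = 0 is a root. Factor out x:
  x^3 - 10x^2 - 7x + 196 = 0
Let p(x) = x^3 - 10x^2 - 7x + 196. By the rational root theorem (leading coefficient 1), any rational root is an integer divisor of 196: try ±1, ±2, ... in turn.
Test x = 1: value = 180 ≠ 0.
Test x = -1: value = 192 ≠ 0.
Test x = 2: value = 150 ≠ 0.
Test x = -2: value = 162 ≠ 0.
Test x = 4: value = 72 ≠ 0.
Test x = -4: value = 0 ✓, so (x + 4) is a factor.
Synthetic division by (x + 4): bring down 1; 1(-4) - 10 = -14; (-14)(-4) - 7 = 49; 49(-4) + 196 = 0 → quotient x^2 - 14x + 49, remainder 0.
Solve the quadratic x^2 - 14x + 49 = 0: discriminant = (-14)^2 - 4(1)(49) = 196 - 196 = 0.
Discriminant = 0, so a double root: x = 14/2 = 7.
Collecting all roots found:

x = -4, x = 0, x = 7 (multiplicity 2)


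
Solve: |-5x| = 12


An absolute value equation |expr| = 12 gives two cases:
Case 1: -5x = 12
  -5x = 12, so x = -12/5
Case 2: -5x = -12
  -5x = -12, so x = 12/5

x = -12/5, x = 12/5


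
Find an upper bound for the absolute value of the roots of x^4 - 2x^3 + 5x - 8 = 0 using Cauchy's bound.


Cauchy's bound: all roots r satisfy |r| <= 1 + max(|a_i/a_n|) for i = 0,...,n-1
where a_n is the leading coefficient.

Coefficients: [1, -2, 0, 5, -8]
Leading coefficient a_n = 1
Ratios |a_i/a_n|: 2, 0, 5, 8
Maximum ratio: 8
Cauchy's bound: |r| <= 1 + 8 = 9

Upper bound = 9


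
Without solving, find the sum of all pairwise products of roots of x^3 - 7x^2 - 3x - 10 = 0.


By Vieta's formulas for x^3 + bx^2 + cx + d = 0:
  r1 + r2 + r3 = -b/a = 7
  r1*r2 + r1*r3 + r2*r3 = c/a = -3
  r1*r2*r3 = -d/a = 10


Sum of pairwise products = -3


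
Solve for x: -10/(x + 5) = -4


Multiply both sides by (x + 5): -10 = -4(x + 5)
Distribute: -10 = -4x - 20
-4x = -10 + 20 = 10
x = -5/2

x = -5/2


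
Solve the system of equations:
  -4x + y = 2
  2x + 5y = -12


Using Cramer's rule:
Determinant D = (-4)(5) - (2)(1) = -20 - 2 = -22
Dx = (2)(5) - (-12)(1) = 10 + 12 = 22
Dy = (-4)(-12) - (2)(2) = 48 - 4 = 44
x = Dx/D = 22/-22 = -1
y = Dy/D = 44/-22 = -2

x = -1, y = -2


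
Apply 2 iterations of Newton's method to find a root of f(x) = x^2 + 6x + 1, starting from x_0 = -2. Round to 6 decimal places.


Newton's method: x_(n+1) = x_n - f(x_n)/f'(x_n)
f(x) = x^2 + 6x + 1
f'(x) = 2x + 6

Iteration 1:
  f(-2.000000) = -7.000000
  f'(-2.000000) = 2.000000
  x_1 = -2.000000 - (-7.000000)/(2.000000) = 1.500000

Iteration 2:
  f(1.500000) = 12.250000
  f'(1.500000) = 9.000000
  x_2 = 1.500000 - (12.250000)/(9.000000) = 0.138889

x_2 = 0.138889


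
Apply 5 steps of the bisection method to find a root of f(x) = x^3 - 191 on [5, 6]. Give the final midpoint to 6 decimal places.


f(x) = x^3 - 191
f(5) = -66 < 0
f(6) = 25 > 0

Step 1: midpoint = (5.000000 + 6.000000)/2 = 5.500000
  f(5.500000) = -24.625000
  f(mid) < 0, so root is in [5.500000, 6.000000]

Step 2: midpoint = (5.500000 + 6.000000)/2 = 5.750000
  f(5.750000) = -0.890625
  f(mid) < 0, so root is in [5.750000, 6.000000]

Step 3: midpoint = (5.750000 + 6.000000)/2 = 5.875000
  f(5.875000) = 11.779297
  f(mid) > 0, so root is in [5.750000, 5.875000]

Step 4: midpoint = (5.750000 + 5.875000)/2 = 5.812500
  f(5.812500) = 5.376221
  f(mid) > 0, so root is in [5.750000, 5.812500]

Step 5: midpoint = (5.750000 + 5.812500)/2 = 5.781250
  f(5.781250) = 2.225861
  f(mid) > 0, so root is in [5.750000, 5.781250]

midpoint = 5.781250


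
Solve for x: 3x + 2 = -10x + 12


Starting with: 3x + 2 = -10x + 12
Move all x terms to left: (3 + 10)x = 12 - 2
Simplify: 13x = 10
Divide both sides by 13: x = 10/13

x = 10/13


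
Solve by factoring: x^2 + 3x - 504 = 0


We need two numbers that multiply to -504 and add to 3.
Those numbers are 24 and -21 (since 24 * (-21) = -504 and 24 + (-21) = 3).
So x^2 + 3x - 504 = (x + 24)(x - 21) = 0
Setting each factor to zero: x = -24 or x = 21

x = -24, x = 21


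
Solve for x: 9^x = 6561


Express both sides with the same base.
6561 = 9^4
Since the bases match: x = 4

x = 4


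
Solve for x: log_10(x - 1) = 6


Convert to exponential form: x - 1 = 10^6 = 1000000
x = 1000000 + 1 = 1000001
Check: log_10(1000001 - 1) = log_10(1000000) = log_10(1000000) = 6 ✓

x = 1000001


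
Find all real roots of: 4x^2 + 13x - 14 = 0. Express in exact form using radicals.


Using the quadratic formula: x = (-b ± sqrt(b^2 - 4ac)) / (2a)
Here a = 4, b = 13, c = -14
Discriminant = b^2 - 4ac = 13^2 - 4(4)(-14) = 169 + 224 = 393
Since discriminant = 393 > 0, there are two real roots.
x = (-13 ± sqrt(393)) / 8
Numerically: x ≈ 0.8530 or x ≈ -4.1030

x = (-13 + sqrt(393)) / 8 or x = (-13 - sqrt(393)) / 8


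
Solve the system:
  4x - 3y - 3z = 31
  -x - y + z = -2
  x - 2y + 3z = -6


Using Cramer's rule. Expand each determinant along the first row.
D  = 4*[(-1)*3 - 1*(-2)] - (-3)*[(-1)*3 - 1*1] + (-3)*[(-1)*(-2) - (-1)*1]
  = 4*(-1) - (-3)*(-4) + (-3)*(3) = -25
Dx = 31*[(-1)*3 - 1*(-2)] - (-3)*[(-2)*3 - 1*(-6)] + (-3)*[(-2)*(-2) - (-1)*(-6)]
  = 31*(-1) - (-3)*(0) + (-3)*(-2) = -25
Dy = 4*[(-2)*3 - 1*(-6)] - 31*[(-1)*3 - 1*1] + (-3)*[(-1)*(-6) - (-2)*1]
  = 4*(0) - 31*(-4) + (-3)*(8) = 100
Dz = 4*[(-1)*(-6) - (-2)*(-2)] - (-3)*[(-1)*(-6) - (-2)*1] + 31*[(-1)*(-2) - (-1)*1]
  = 4*(2) - (-3)*(8) + 31*(3) = 125
x = Dx/D = -25/-25 = 1, y = Dy/D = 100/-25 = -4, z = Dz/D = 125/-25 = -5
Check eq1: (4)(1) + (-3)(-4) + (-3)(-5) = 31 = 31 ✓
Check eq2: (-1)(1) + (-1)(-4) + (1)(-5) = -2 = -2 ✓
Check eq3: (1)(1) + (-2)(-4) + (3)(-5) = -6 = -6 ✓

x = 1, y = -4, z = -5


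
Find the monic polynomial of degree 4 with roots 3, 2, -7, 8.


A monic polynomial with roots 3, 2, -7, 8 is:
p(x) = (x - 3)(x - 2)(x + 7)(x - 8)
After multiplying by (x - 3): x - 3
After multiplying by (x - 2): x^2 - 5x + 6
After multiplying by (x + 7): x^3 + 2x^2 - 29x + 42
After multiplying by (x - 8): x^4 - 6x^3 - 45x^2 + 274x - 336

x^4 - 6x^3 - 45x^2 + 274x - 336


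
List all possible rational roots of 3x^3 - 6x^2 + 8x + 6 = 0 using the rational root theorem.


Rational root theorem: possible roots are ±p/q where:
  p divides the constant term (6): p ∈ {1, 2, 3, 6}
  q divides the leading coefficient (3): q ∈ {1, 3}

All possible rational roots: -6, -3, -2, -1, -2/3, -1/3, 1/3, 2/3, 1, 2, 3, 6

-6, -3, -2, -1, -2/3, -1/3, 1/3, 2/3, 1, 2, 3, 6


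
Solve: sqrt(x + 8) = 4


Square both sides: x + 8 = 4^2 = 16
x = 16 - 8 = 8
x = 8
Check: sqrt(1*8 + 8) = sqrt(16) = 4 ✓

x = 8


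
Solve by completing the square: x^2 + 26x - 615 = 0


Start: x^2 + 26x - 615 = 0
Move constant: x^2 + 26x = 615
Half of 26 is 13, squared is 169
Add 169 to both sides: x^2 + 26x + 169 = 784
(x + 13)^2 = 784
x + 13 = ±28
x = -13 + 28 = 15 or x = -13 - 28 = -41

x = -41, x = 15


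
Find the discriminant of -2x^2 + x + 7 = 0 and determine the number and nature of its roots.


For ax^2 + bx + c = 0, discriminant D = b^2 - 4ac
Here a = -2, b = 1, c = 7
D = (1)^2 - 4(-2)(7) = 1 + 56 = 57

D = 57 > 0 but not a perfect square
The equation has 2 distinct real irrational roots.

Discriminant = 57, 2 distinct real irrational roots


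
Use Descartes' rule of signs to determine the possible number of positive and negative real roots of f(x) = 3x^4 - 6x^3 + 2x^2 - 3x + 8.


Descartes' rule of signs:

For positive roots, count sign changes in f(x) = 3x^4 - 6x^3 + 2x^2 - 3x + 8:
Signs of coefficients: +, -, +, -, +
Number of sign changes: 4
Possible positive real roots: 4, 2, 0

For negative roots, examine f(-x) = 3x^4 + 6x^3 + 2x^2 + 3x + 8:
Signs of coefficients: +, +, +, +, +
Number of sign changes: 0
Possible negative real roots: 0

Positive roots: 4 or 2 or 0; Negative roots: 0


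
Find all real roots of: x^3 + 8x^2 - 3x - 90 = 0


Let p(x) = x^3 + 8x^2 - 3x - 90. By the rational root theorem (leading coefficient 1), any rational root is an integer divisor of 90: try ±1, ±2, ... in turn.
Test x = 1: value = -84 ≠ 0.
Test x = -1: value = -80 ≠ 0.
Test x = 2: value = -56 ≠ 0.
Test x = -2: value = -60 ≠ 0.
Test x = 3: value = 0 ✓, so (x - 3) is a factor.
Synthetic division by (x - 3): bring down 1; 1(3) + 8 = 11; 11(3) - 3 = 30; 30(3) - 90 = 0 → quotient x^2 + 11x + 30, remainder 0.
Solve the quadratic x^2 + 11x + 30 = 0: discriminant = 11^2 - 4(1)(30) = 121 - 120 = 1.
sqrt(1) = 1, so x = (-11 ± 1)/2: x = -5 or x = -6.

x = -6, x = -5, x = 3


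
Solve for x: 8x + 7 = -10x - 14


Starting with: 8x + 7 = -10x - 14
Move all x terms to left: (8 + 10)x = -14 - 7
Simplify: 18x = -21
Divide both sides by 18: x = -7/6

x = -7/6


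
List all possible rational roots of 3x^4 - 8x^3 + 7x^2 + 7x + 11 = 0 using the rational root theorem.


Rational root theorem: possible roots are ±p/q where:
  p divides the constant term (11): p ∈ {1, 11}
  q divides the leading coefficient (3): q ∈ {1, 3}

All possible rational roots: -11, -11/3, -1, -1/3, 1/3, 1, 11/3, 11

-11, -11/3, -1, -1/3, 1/3, 1, 11/3, 11


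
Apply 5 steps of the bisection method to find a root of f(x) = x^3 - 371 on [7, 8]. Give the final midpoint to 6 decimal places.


f(x) = x^3 - 371
f(7) = -28 < 0
f(8) = 141 > 0

Step 1: midpoint = (7.000000 + 8.000000)/2 = 7.500000
  f(7.500000) = 50.875000
  f(mid) > 0, so root is in [7.000000, 7.500000]

Step 2: midpoint = (7.000000 + 7.500000)/2 = 7.250000
  f(7.250000) = 10.078125
  f(mid) > 0, so root is in [7.000000, 7.250000]

Step 3: midpoint = (7.000000 + 7.250000)/2 = 7.125000
  f(7.125000) = -9.294922
  f(mid) < 0, so root is in [7.125000, 7.250000]

Step 4: midpoint = (7.125000 + 7.250000)/2 = 7.187500
  f(7.187500) = 0.307373
  f(mid) > 0, so root is in [7.125000, 7.187500]

Step 5: midpoint = (7.125000 + 7.187500)/2 = 7.156250
  f(7.156250) = -4.514740
  f(mid) < 0, so root is in [7.156250, 7.187500]

midpoint = 7.156250


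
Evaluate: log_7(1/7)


We need the exponent such that 7^? = 1/7
7^(-1) = 1/7^1 = 1/7
Therefore log_7(1/7) = -1

-1


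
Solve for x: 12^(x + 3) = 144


Express both sides with the same base.
144 = 12^2
Since the bases match, equate exponents: x + 3 = 2
So x = 2 - (3) = -1

x = -1


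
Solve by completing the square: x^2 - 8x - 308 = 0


Start: x^2 - 8x - 308 = 0
Move constant: x^2 - 8x = 308
Half of -8 is -4, squared is 16
Add 16 to both sides: x^2 - 8x + 16 = 324
(x - 4)^2 = 324
x - 4 = ±18
x = 4 + 18 = 22 or x = 4 - 18 = -14

x = -14, x = 22


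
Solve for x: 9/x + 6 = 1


Subtract 6 from both sides: 9/x = -5
Multiply both sides by x: 9 = -5 * x
Divide by -5: x = -9/5

x = -9/5


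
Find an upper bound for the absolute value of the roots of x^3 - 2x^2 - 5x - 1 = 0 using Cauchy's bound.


Cauchy's bound: all roots r satisfy |r| <= 1 + max(|a_i/a_n|) for i = 0,...,n-1
where a_n is the leading coefficient.

Coefficients: [1, -2, -5, -1]
Leading coefficient a_n = 1
Ratios |a_i/a_n|: 2, 5, 1
Maximum ratio: 5
Cauchy's bound: |r| <= 1 + 5 = 6

Upper bound = 6


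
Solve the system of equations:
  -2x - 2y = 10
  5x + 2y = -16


Using Cramer's rule:
Determinant D = (-2)(2) - (5)(-2) = -4 + 10 = 6
Dx = (10)(2) - (-16)(-2) = 20 - 32 = -12
Dy = (-2)(-16) - (5)(10) = 32 - 50 = -18
x = Dx/D = -12/6 = -2
y = Dy/D = -18/6 = -3

x = -2, y = -3


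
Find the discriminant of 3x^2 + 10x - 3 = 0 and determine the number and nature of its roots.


For ax^2 + bx + c = 0, discriminant D = b^2 - 4ac
Here a = 3, b = 10, c = -3
D = (10)^2 - 4(3)(-3) = 100 + 36 = 136

D = 136 > 0 but not a perfect square
The equation has 2 distinct real irrational roots.

Discriminant = 136, 2 distinct real irrational roots


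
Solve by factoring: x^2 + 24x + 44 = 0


We need two numbers that multiply to 44 and add to 24.
Those numbers are 2 and 22 (since 2 * 22 = 44 and 2 + 22 = 24).
So x^2 + 24x + 44 = (x + 2)(x + 22) = 0
Setting each factor to zero: x = -2 or x = -22

x = -22, x = -2


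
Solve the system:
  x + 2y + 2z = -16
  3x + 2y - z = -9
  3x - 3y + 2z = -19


Using Cramer's rule. Expand each determinant along the first row.
D  = 1*[2*2 - (-1)*(-3)] - 2*[3*2 - (-1)*3] + 2*[3*(-3) - 2*3]
  = 1*(1) - 2*(9) + 2*(-15) = -47
Dx = (-16)*[2*2 - (-1)*(-3)] - 2*[(-9)*2 - (-1)*(-19)] + 2*[(-9)*(-3) - 2*(-19)]
  = (-16)*(1) - 2*(-37) + 2*(65) = 188
Dy = 1*[(-9)*2 - (-1)*(-19)] - (-16)*[3*2 - (-1)*3] + 2*[3*(-19) - (-9)*3]
  = 1*(-37) - (-16)*(9) + 2*(-30) = 47
Dz = 1*[2*(-19) - (-9)*(-3)] - 2*[3*(-19) - (-9)*3] + (-16)*[3*(-3) - 2*3]
  = 1*(-65) - 2*(-30) + (-16)*(-15) = 235
x = Dx/D = 188/-47 = -4, y = Dy/D = 47/-47 = -1, z = Dz/D = 235/-47 = -5
Check eq1: (1)(-4) + (2)(-1) + (2)(-5) = -16 = -16 ✓
Check eq2: (3)(-4) + (2)(-1) + (-1)(-5) = -9 = -9 ✓
Check eq3: (3)(-4) + (-3)(-1) + (2)(-5) = -19 = -19 ✓

x = -4, y = -1, z = -5


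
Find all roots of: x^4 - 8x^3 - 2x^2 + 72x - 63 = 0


Let p(x) = x^4 - 8x^3 - 2x^2 + 72x - 63. By the rational root theorem (leading coefficient 1), any rational root is an integer divisor of 63: try ±1, ±2, ... in turn.
Test x = 1: value = 0 ✓, so (x - 1) is a factor.
Synthetic division by (x - 1): bring down 1; 1(1) - 8 = -7; (-7)(1) - 2 = -9; (-9)(1) + 72 = 63; 63(1) - 63 = 0 → quotient x^3 - 7x^2 - 9x + 63, remainder 0.
Continue with the quotient x^3 - 7x^2 - 9x + 63 (candidates must divide 63; re-test x = 1 first in case it repeats).
Test x = 1: value = 48 ≠ 0.
Test x = -1: value = 64 ≠ 0.
Test x = 3: value = 0 ✓, so (x - 3) is a factor.
Synthetic division by (x - 3): bring down 1; 1(3) - 7 = -4; (-4)(3) - 9 = -21; (-21)(3) + 63 = 0 → quotient x^2 - 4x - 21, remainder 0.
Solve the quadratic x^2 - 4x - 21 = 0: discriminant = (-4)^2 - 4(1)(-21) = 16 + 84 = 100.
sqrt(100) = 10, so x = (4 ± 10)/2: x = 7 or x = -3.
Collecting all roots found:

x = -3, x = 1, x = 3, x = 7


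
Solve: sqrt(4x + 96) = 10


Square both sides: 4x + 96 = 10^2 = 100
4x = 100 - 96 = 4
x = 1
Check: sqrt(4*1 + 96) = sqrt(100) = 10 ✓

x = 1


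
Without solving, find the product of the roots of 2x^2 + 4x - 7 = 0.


By Vieta's formulas for ax^2 + bx + c = 0:
  Sum of roots = -b/a
  Product of roots = c/a

Here a = 2, b = 4, c = -7
Sum = -(4)/2 = -2
Product = -7/2 = -7/2

Product = -7/2


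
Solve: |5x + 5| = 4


An absolute value equation |expr| = 4 gives two cases:
Case 1: 5x + 5 = 4
  5x = -1, so x = -1/5
Case 2: 5x + 5 = -4
  5x = -9, so x = -9/5

x = -9/5, x = -1/5


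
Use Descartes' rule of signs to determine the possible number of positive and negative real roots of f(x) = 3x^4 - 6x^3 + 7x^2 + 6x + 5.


Descartes' rule of signs:

For positive roots, count sign changes in f(x) = 3x^4 - 6x^3 + 7x^2 + 6x + 5:
Signs of coefficients: +, -, +, +, +
Number of sign changes: 2
Possible positive real roots: 2, 0

For negative roots, examine f(-x) = 3x^4 + 6x^3 + 7x^2 - 6x + 5:
Signs of coefficients: +, +, +, -, +
Number of sign changes: 2
Possible negative real roots: 2, 0

Positive roots: 2 or 0; Negative roots: 2 or 0


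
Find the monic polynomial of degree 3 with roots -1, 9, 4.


A monic polynomial with roots -1, 9, 4 is:
p(x) = (x + 1)(x - 9)(x - 4)
After multiplying by (x + 1): x + 1
After multiplying by (x - 9): x^2 - 8x - 9
After multiplying by (x - 4): x^3 - 12x^2 + 23x + 36

x^3 - 12x^2 + 23x + 36


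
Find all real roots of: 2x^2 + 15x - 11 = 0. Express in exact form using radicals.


Using the quadratic formula: x = (-b ± sqrt(b^2 - 4ac)) / (2a)
Here a = 2, b = 15, c = -11
Discriminant = b^2 - 4ac = 15^2 - 4(2)(-11) = 225 + 88 = 313
Since discriminant = 313 > 0, there are two real roots.
x = (-15 ± sqrt(313)) / 4
Numerically: x ≈ 0.6730 or x ≈ -8.1730

x = (-15 + sqrt(313)) / 4 or x = (-15 - sqrt(313)) / 4


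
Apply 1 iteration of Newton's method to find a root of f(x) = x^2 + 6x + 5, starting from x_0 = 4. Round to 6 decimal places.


Newton's method: x_(n+1) = x_n - f(x_n)/f'(x_n)
f(x) = x^2 + 6x + 5
f'(x) = 2x + 6

Iteration 1:
  f(4.000000) = 45.000000
  f'(4.000000) = 14.000000
  x_1 = 4.000000 - (45.000000)/(14.000000) = 0.785714

x_1 = 0.785714


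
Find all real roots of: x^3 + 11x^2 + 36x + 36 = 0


Let p(x) = x^3 + 11x^2 + 36x + 36. By the rational root theorem (leading coefficient 1), any rational root is an integer divisor of 36: try ±1, ±2, ... in turn.
Test x = 1: value = 84 ≠ 0.
Test x = -1: value = 10 ≠ 0.
Test x = 2: value = 160 ≠ 0.
Test x = -2: value = 0 ✓, so (x + 2) is a factor.
Synthetic division by (x + 2): bring down 1; 1(-2) + 11 = 9; 9(-2) + 36 = 18; 18(-2) + 36 = 0 → quotient x^2 + 9x + 18, remainder 0.
Solve the quadratic x^2 + 9x + 18 = 0: discriminant = 9^2 - 4(1)(18) = 81 - 72 = 9.
sqrt(9) = 3, so x = (-9 ± 3)/2: x = -3 or x = -6.

x = -6, x = -3, x = -2


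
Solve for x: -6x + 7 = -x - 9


Starting with: -6x + 7 = -x - 9
Move all x terms to left: (-6 + 1)x = -9 - 7
Simplify: -5x = -16
Divide both sides by -5: x = 16/5

x = 16/5


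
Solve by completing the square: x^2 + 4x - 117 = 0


Start: x^2 + 4x - 117 = 0
Move constant: x^2 + 4x = 117
Half of 4 is 2, squared is 4
Add 4 to both sides: x^2 + 4x + 4 = 121
(x + 2)^2 = 121
x + 2 = ±11
x = -2 + 11 = 9 or x = -2 - 11 = -13

x = -13, x = 9


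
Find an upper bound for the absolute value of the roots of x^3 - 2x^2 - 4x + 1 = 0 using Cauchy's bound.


Cauchy's bound: all roots r satisfy |r| <= 1 + max(|a_i/a_n|) for i = 0,...,n-1
where a_n is the leading coefficient.

Coefficients: [1, -2, -4, 1]
Leading coefficient a_n = 1
Ratios |a_i/a_n|: 2, 4, 1
Maximum ratio: 4
Cauchy's bound: |r| <= 1 + 4 = 5

Upper bound = 5


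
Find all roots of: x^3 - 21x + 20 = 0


Let p(x) = x^3 - 21x + 20. By the rational root theorem (leading coefficient 1), any rational root is an integer divisor of 20: try ±1, ±2, ... in turn.
Test x = 1: value = 0 ✓, so (x - 1) is a factor.
Synthetic division by (x - 1): bring down 1; 1(1) + 0 = 1; 1(1) - 21 = -20; (-20)(1) + 20 = 0 → quotient x^2 + x - 20, remainder 0.
Solve the quadratic x^2 + x - 20 = 0: discriminant = 1^2 - 4(1)(-20) = 1 + 80 = 81.
sqrt(81) = 9, so x = (-1 ± 9)/2: x = 4 or x = -5.
Collecting all roots found:

x = -5, x = 1, x = 4


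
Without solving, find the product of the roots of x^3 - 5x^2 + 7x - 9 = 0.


By Vieta's formulas for x^3 + bx^2 + cx + d = 0:
  r1 + r2 + r3 = -b/a = 5
  r1*r2 + r1*r3 + r2*r3 = c/a = 7
  r1*r2*r3 = -d/a = 9


Product = 9


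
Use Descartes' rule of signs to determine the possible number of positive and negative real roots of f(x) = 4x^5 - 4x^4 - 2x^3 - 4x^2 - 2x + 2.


Descartes' rule of signs:

For positive roots, count sign changes in f(x) = 4x^5 - 4x^4 - 2x^3 - 4x^2 - 2x + 2:
Signs of coefficients: +, -, -, -, -, +
Number of sign changes: 2
Possible positive real roots: 2, 0

For negative roots, examine f(-x) = -4x^5 - 4x^4 + 2x^3 - 4x^2 + 2x + 2:
Signs of coefficients: -, -, +, -, +, +
Number of sign changes: 3
Possible negative real roots: 3, 1

Positive roots: 2 or 0; Negative roots: 3 or 1


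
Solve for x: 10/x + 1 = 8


Subtract 1 from both sides: 10/x = 7
Multiply both sides by x: 10 = 7 * x
Divide by 7: x = 10/7

x = 10/7


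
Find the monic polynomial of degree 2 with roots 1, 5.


A monic polynomial with roots 1, 5 is:
p(x) = (x - 1)(x - 5)
After multiplying by (x - 1): x - 1
After multiplying by (x - 5): x^2 - 6x + 5

x^2 - 6x + 5


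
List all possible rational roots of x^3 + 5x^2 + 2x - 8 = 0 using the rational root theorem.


Rational root theorem: possible roots are ±p/q where:
  p divides the constant term (-8): p ∈ {1, 2, 4, 8}
  q divides the leading coefficient (1): q ∈ {1}

All possible rational roots: -8, -4, -2, -1, 1, 2, 4, 8

-8, -4, -2, -1, 1, 2, 4, 8


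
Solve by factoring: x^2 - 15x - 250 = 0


We need two numbers that multiply to -250 and add to -15.
Those numbers are 10 and -25 (since 10 * (-25) = -250 and 10 + (-25) = -15).
So x^2 - 15x - 250 = (x + 10)(x - 25) = 0
Setting each factor to zero: x = -10 or x = 25

x = -10, x = 25


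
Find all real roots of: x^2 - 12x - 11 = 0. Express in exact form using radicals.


Using the quadratic formula: x = (-b ± sqrt(b^2 - 4ac)) / (2a)
Here a = 1, b = -12, c = -11
Discriminant = b^2 - 4ac = (-12)^2 - 4(1)(-11) = 144 + 44 = 188
Since discriminant = 188 > 0, there are two real roots.
x = (12 ± 2*sqrt(47)) / 2
Simplifying: x = 6 ± sqrt(47)
Numerically: x ≈ 12.8557 or x ≈ -0.8557

x = 6 + sqrt(47) or x = 6 - sqrt(47)


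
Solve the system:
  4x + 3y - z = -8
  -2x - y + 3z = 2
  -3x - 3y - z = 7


Using Cramer's rule. Expand each determinant along the first row.
D  = 4*[(-1)*(-1) - 3*(-3)] - 3*[(-2)*(-1) - 3*(-3)] + (-1)*[(-2)*(-3) - (-1)*(-3)]
  = 4*(10) - 3*(11) + (-1)*(3) = 4
Dx = (-8)*[(-1)*(-1) - 3*(-3)] - 3*[2*(-1) - 3*7] + (-1)*[2*(-3) - (-1)*7]
  = (-8)*(10) - 3*(-23) + (-1)*(1) = -12
Dy = 4*[2*(-1) - 3*7] - (-8)*[(-2)*(-1) - 3*(-3)] + (-1)*[(-2)*7 - 2*(-3)]
  = 4*(-23) - (-8)*(11) + (-1)*(-8) = 4
Dz = 4*[(-1)*7 - 2*(-3)] - 3*[(-2)*7 - 2*(-3)] + (-8)*[(-2)*(-3) - (-1)*(-3)]
  = 4*(-1) - 3*(-8) + (-8)*(3) = -4
x = Dx/D = -12/4 = -3, y = Dy/D = 4/4 = 1, z = Dz/D = -4/4 = -1
Check eq1: (4)(-3) + (3)(1) + (-1)(-1) = -8 = -8 ✓
Check eq2: (-2)(-3) + (-1)(1) + (3)(-1) = 2 = 2 ✓
Check eq3: (-3)(-3) + (-3)(1) + (-1)(-1) = 7 = 7 ✓

x = -3, y = 1, z = -1


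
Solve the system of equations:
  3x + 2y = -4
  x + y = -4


Using Cramer's rule:
Determinant D = (3)(1) - (1)(2) = 3 - 2 = 1
Dx = (-4)(1) - (-4)(2) = -4 + 8 = 4
Dy = (3)(-4) - (1)(-4) = -12 + 4 = -8
x = Dx/D = 4/1 = 4
y = Dy/D = -8/1 = -8

x = 4, y = -8


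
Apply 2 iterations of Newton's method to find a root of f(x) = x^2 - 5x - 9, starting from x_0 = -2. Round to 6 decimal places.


Newton's method: x_(n+1) = x_n - f(x_n)/f'(x_n)
f(x) = x^2 - 5x - 9
f'(x) = 2x - 5

Iteration 1:
  f(-2.000000) = 5.000000
  f'(-2.000000) = -9.000000
  x_1 = -2.000000 - (5.000000)/(-9.000000) = -1.444444

Iteration 2:
  f(-1.444444) = 0.308642
  f'(-1.444444) = -7.888889
  x_2 = -1.444444 - (0.308642)/(-7.888889) = -1.405321

x_2 = -1.405321


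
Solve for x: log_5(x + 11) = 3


Convert to exponential form: x + 11 = 5^3 = 125
x = 125 - 11 = 114
Check: log_5(114 + 11) = log_5(125) = log_5(125) = 3 ✓

x = 114


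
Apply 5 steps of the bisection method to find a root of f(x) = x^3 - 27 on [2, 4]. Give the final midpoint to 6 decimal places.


f(x) = x^3 - 27
f(2) = -19 < 0
f(4) = 37 > 0

Step 1: midpoint = (2.000000 + 4.000000)/2 = 3.000000
  f(3.000000) = 0.000000
  f(mid) = 0, exact root found!

midpoint = 3.000000


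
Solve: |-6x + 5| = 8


An absolute value equation |expr| = 8 gives two cases:
Case 1: -6x + 5 = 8
  -6x = 3, so x = -1/2
Case 2: -6x + 5 = -8
  -6x = -13, so x = 13/6

x = -1/2, x = 13/6


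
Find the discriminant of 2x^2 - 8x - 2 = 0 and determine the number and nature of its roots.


For ax^2 + bx + c = 0, discriminant D = b^2 - 4ac
Here a = 2, b = -8, c = -2
D = (-8)^2 - 4(2)(-2) = 64 + 16 = 80

D = 80 > 0 but not a perfect square
The equation has 2 distinct real irrational roots.

Discriminant = 80, 2 distinct real irrational roots


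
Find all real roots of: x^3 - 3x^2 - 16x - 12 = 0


Let p(x) = x^3 - 3x^2 - 16x - 12. By the rational root theorem (leading coefficient 1), any rational root is an integer divisor of 12: try ±1, ±2, ... in turn.
Test x = 1: value = -30 ≠ 0.
Test x = -1: value = 0 ✓, so (x + 1) is a factor.
Synthetic division by (x + 1): bring down 1; 1(-1) - 3 = -4; (-4)(-1) - 16 = -12; (-12)(-1) - 12 = 0 → quotient x^2 - 4x - 12, remainder 0.
Solve the quadratic x^2 - 4x - 12 = 0: discriminant = (-4)^2 - 4(1)(-12) = 16 + 48 = 64.
sqrt(64) = 8, so x = (4 ± 8)/2: x = 6 or x = -2.

x = -2, x = -1, x = 6
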